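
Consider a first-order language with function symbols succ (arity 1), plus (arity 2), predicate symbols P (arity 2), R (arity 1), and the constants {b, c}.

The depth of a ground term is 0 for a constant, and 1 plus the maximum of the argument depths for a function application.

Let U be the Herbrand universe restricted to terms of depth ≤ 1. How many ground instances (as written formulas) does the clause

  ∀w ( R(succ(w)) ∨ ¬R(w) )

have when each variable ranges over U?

8

Ground terms of depth ≤ 1:
  Write N_k for the number of ground terms of depth ≤ k. A term of depth ≤ k is either a constant or a function symbol applied to arguments of depth ≤ k−1, so N_k = 2 + N_{k-1} + N_{k-1}^2.
  N_0 = 2
  N_1 = 2 + 2 + 2^2 = 8
  Explicitly: b, c, succ(b), succ(c), plus(b, b), plus(b, c), plus(c, b), plus(c, c).
So there are 8 ground terms available for substitution.
The clause has 1 distinct variable (w), which appears in the body. In the free term algebra distinct substitutions yield syntactically distinct ground instances.
Number of ground instances = 8.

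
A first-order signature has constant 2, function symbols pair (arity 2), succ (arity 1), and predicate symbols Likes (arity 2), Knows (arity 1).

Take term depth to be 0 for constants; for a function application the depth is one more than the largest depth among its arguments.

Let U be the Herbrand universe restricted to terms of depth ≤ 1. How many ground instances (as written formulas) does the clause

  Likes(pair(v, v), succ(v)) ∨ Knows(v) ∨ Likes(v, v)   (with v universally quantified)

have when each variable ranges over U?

3

Ground terms of depth ≤ 1:
  Let N_k count ground terms of depth at most k. Each non-constant term of depth ≤ k is some function symbol applied to depth-≤(k−1) arguments, giving N_k = 1 + N_{k-1}^2 + N_{k-1}.
  N_0 = 1
  N_1 = 1 + 1^2 + 1 = 3
  Explicitly: 2, pair(2, 2), succ(2).
So there are 3 ground terms available for substitution.
The clause has 1 distinct variable (v), which appears in the body. In the free term algebra distinct substitutions yield syntactically distinct ground instances.
Number of ground instances = 3.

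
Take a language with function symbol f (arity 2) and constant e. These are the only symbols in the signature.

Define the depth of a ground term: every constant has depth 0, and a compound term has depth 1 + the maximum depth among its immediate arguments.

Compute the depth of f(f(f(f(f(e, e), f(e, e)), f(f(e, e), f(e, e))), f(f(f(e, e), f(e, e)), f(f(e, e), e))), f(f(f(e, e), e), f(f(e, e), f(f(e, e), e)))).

depth(f(e, e)) = 1 + max(0, 0) = 1
depth(f(f(e, e), f(e, e))) = 1 + max(1, 1) = 2
depth(f(f(f(e, e), f(e, e)), f(f(e, e), f(e, e)))) = 1 + max(2, 2) = 3
depth(f(f(e, e), e)) = 1 + max(1, 0) = 2
depth(f(f(f(e, e), f(e, e)), f(f(e, e), e))) = 1 + max(2, 2) = 3
depth(f(f(f(f(e, e), f(e, e)), f(f(e, e), f(e, e))), f(f(f(e, e), f(e, e)), f(f(e, e), e)))) = 1 + max(3, 3) = 4
depth(f(f(e, e), f(f(e, e), e))) = 1 + max(1, 2) = 3
depth(f(f(f(e, e), e), f(f(e, e), f(f(e, e), e)))) = 1 + max(2, 3) = 4
depth(f(f(f(f(f(e, e), f(e, e)), f(f(e, e), f(e, e))), f(f(f(e, e), f(e, e)), f(f(e, e), e))), f(f(f(e, e), e), f(f(e, e), f(f(e, e), e))))) = 1 + max(4, 4) = 5

5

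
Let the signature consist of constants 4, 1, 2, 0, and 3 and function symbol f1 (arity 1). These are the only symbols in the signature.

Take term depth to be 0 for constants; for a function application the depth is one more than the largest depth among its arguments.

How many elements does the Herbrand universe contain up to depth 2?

15

Write N_k for the number of ground terms of depth ≤ k. A term of depth ≤ k is either a constant or a function symbol applied to arguments of depth ≤ k−1, so N_k = 5 + N_{k-1}.
N_0 = 5
N_1 = 5 + 5 = 10
N_2 = 5 + 10 = 15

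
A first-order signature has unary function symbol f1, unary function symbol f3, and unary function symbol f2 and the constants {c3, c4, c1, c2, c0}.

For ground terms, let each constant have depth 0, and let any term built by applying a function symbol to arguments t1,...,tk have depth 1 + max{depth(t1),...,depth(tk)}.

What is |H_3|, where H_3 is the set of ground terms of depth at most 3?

Write N_k for the number of ground terms of depth ≤ k. A term of depth ≤ k is either a constant or a function symbol applied to arguments of depth ≤ k−1, so N_k = 5 + N_{k-1} + N_{k-1} + N_{k-1}.
N_0 = 5
N_1 = 5 + 5 + 5 + 5 = 20
N_2 = 5 + 20 + 20 + 20 = 65
N_3 = 5 + 65 + 65 + 65 = 200

200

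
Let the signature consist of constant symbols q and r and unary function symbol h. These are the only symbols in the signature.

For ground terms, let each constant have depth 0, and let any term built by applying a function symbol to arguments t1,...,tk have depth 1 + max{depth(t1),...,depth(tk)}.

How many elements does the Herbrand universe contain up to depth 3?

Let N_k count ground terms of depth at most k. Each non-constant term of depth ≤ k is some function symbol applied to depth-≤(k−1) arguments, giving N_k = 2 + N_{k-1}.
N_0 = 2
N_1 = 2 + 2 = 4
N_2 = 2 + 4 = 6
N_3 = 2 + 6 = 8

8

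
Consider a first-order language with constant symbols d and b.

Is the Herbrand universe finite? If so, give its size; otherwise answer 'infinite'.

There are no function symbols, so every ground term is one of the 2 constants.
The Herbrand universe is {d, b}, which is finite with 2 elements.

2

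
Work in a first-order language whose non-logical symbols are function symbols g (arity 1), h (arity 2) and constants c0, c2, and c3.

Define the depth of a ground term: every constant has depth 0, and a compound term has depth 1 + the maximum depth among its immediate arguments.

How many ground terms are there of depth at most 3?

If N_k denotes the number of depth-≤k ground terms, the 3 constants give N_0 = 3, and each function symbol of arity r contributes N_{k-1}^r new terms at level k: N_k = 3 + N_{k-1} + N_{k-1}^2.
N_0 = 3
N_1 = 3 + 3 + 3^2 = 15
N_2 = 3 + 15 + 15^2 = 243
N_3 = 3 + 243 + 243^2 = 59295

59295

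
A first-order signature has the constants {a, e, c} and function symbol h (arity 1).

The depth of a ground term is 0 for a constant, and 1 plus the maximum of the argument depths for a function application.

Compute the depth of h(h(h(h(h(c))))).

depth(h(c)) = 1 + depth(c) = 1 + 0 = 1
depth(h(h(c))) = 1 + depth(h(c)) = 1 + 1 = 2
depth(h(h(h(c)))) = 1 + depth(h(h(c))) = 1 + 2 = 3
depth(h(h(h(h(c))))) = 1 + depth(h(h(h(c)))) = 1 + 3 = 4
depth(h(h(h(h(h(c)))))) = 1 + depth(h(h(h(h(c))))) = 1 + 4 = 5

5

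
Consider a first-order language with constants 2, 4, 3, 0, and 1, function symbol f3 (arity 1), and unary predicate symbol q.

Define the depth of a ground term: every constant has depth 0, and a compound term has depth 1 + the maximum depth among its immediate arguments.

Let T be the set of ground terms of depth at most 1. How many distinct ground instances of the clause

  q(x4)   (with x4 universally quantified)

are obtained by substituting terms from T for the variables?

10

Ground terms of depth ≤ 1:
  Let N_k = |{terms of depth ≤ k}|. Then N_0 = 5 and N_k = 5 + N_{k-1} for k ≥ 1 (one summand per function symbol, arity giving the exponent).
  N_0 = 5
  N_1 = 5 + 5 = 10
So there are 10 ground terms available for substitution.
The variable x4 ranges independently over the available ground terms, and distinct assignments produce distinct instances.
Number of ground instances = 10.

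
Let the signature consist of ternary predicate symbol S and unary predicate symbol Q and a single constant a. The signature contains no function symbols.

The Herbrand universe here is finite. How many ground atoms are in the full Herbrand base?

2

With no function symbols, the Herbrand universe is just the 1 constant.
Ground atoms per predicate: S: 1^3 = 1, Q: 1.
Herbrand base size = 1 + 1 = 2.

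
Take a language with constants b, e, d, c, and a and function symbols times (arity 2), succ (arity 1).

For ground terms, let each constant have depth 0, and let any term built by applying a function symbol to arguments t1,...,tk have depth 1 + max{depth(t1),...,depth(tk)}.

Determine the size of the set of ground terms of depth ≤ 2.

Write N_k for the number of ground terms of depth ≤ k. A term of depth ≤ k is either a constant or a function symbol applied to arguments of depth ≤ k−1, so N_k = 5 + N_{k-1}^2 + N_{k-1}.
N_0 = 5
N_1 = 5 + 5^2 + 5 = 35
N_2 = 5 + 35^2 + 35 = 1265

1265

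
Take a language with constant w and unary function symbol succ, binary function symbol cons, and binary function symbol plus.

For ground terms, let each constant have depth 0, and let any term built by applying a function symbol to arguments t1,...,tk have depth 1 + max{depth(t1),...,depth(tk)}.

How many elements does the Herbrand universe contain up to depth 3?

2776

Let N_k = |{terms of depth ≤ k}|. Then N_0 = 1 and N_k = 1 + N_{k-1} + N_{k-1}^2 + N_{k-1}^2 for k ≥ 1 (one summand per function symbol, arity giving the exponent).
N_0 = 1
N_1 = 1 + 1 + 1^2 + 1^2 = 4
N_2 = 1 + 4 + 4^2 + 4^2 = 37
N_3 = 1 + 37 + 37^2 + 37^2 = 2776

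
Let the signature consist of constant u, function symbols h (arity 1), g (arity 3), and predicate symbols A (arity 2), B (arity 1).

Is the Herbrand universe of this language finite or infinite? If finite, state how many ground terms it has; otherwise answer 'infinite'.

The signature has at least one function symbol (h, arity 1) and at least one constant (u).
Iterating h gives infinitely many distinct ground terms: u, h(u), h(h(u)), ...
So the Herbrand universe is infinite.

infinite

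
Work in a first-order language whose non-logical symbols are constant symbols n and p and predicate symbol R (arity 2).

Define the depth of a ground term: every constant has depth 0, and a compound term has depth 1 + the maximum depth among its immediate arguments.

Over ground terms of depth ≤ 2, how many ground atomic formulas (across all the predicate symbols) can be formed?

4

First count ground terms of depth ≤ 2.
With no function symbols every ground term is a constant, so there are exactly 2 ground terms at every depth bound.
N_0 = 2
N_1 = 2
N_2 = 2
So |H| = 2.
For each predicate symbol, the number of ground atoms is |H| raised to its arity; summing:
  R: 2^2 = 4
Total ground atoms: 4.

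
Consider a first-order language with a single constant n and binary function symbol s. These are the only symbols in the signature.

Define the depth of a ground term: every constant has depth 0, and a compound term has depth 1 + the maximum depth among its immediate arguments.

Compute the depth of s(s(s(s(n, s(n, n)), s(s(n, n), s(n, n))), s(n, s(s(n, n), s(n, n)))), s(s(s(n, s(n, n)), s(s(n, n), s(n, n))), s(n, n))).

5

depth(s(n, n)) = 1 + max(0, 0) = 1
depth(s(n, s(n, n))) = 1 + max(0, 1) = 2
depth(s(s(n, n), s(n, n))) = 1 + max(1, 1) = 2
depth(s(s(n, s(n, n)), s(s(n, n), s(n, n)))) = 1 + max(2, 2) = 3
depth(s(n, s(s(n, n), s(n, n)))) = 1 + max(0, 2) = 3
depth(s(s(s(n, s(n, n)), s(s(n, n), s(n, n))), s(n, s(s(n, n), s(n, n))))) = 1 + max(3, 3) = 4
depth(s(s(s(n, s(n, n)), s(s(n, n), s(n, n))), s(n, n))) = 1 + max(3, 1) = 4
depth(s(s(s(s(n, s(n, n)), s(s(n, n), s(n, n))), s(n, s(s(n, n), s(n, n)))), s(s(s(n, s(n, n)), s(s(n, n), s(n, n))), s(n, n)))) = 1 + max(4, 4) = 5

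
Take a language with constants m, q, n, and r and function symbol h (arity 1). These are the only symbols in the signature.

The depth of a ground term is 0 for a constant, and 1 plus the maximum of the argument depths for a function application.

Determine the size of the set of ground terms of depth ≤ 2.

Let N_k count ground terms of depth at most k. Each non-constant term of depth ≤ k is some function symbol applied to depth-≤(k−1) arguments, giving N_k = 4 + N_{k-1}.
N_0 = 4
N_1 = 4 + 4 = 8
N_2 = 4 + 8 = 12

12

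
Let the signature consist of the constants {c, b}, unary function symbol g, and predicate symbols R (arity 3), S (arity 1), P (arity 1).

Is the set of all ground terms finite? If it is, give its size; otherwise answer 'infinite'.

The signature has at least one function symbol (g, arity 1) and at least one constant (c).
Iterating g gives infinitely many distinct ground terms: c, g(c), g(g(c)), ...
So the Herbrand universe is infinite.

infinite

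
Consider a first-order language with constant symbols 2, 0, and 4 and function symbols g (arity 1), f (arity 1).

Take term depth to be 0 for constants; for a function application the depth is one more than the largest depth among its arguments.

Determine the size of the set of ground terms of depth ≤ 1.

9

If N_k denotes the number of depth-≤k ground terms, the 3 constants give N_0 = 3, and each function symbol of arity r contributes N_{k-1}^r new terms at level k: N_k = 3 + N_{k-1} + N_{k-1}.
N_0 = 3
N_1 = 3 + 3 + 3 = 9
Explicitly: 2, 0, 4, g(2), g(0), g(4), f(2), f(0), f(4).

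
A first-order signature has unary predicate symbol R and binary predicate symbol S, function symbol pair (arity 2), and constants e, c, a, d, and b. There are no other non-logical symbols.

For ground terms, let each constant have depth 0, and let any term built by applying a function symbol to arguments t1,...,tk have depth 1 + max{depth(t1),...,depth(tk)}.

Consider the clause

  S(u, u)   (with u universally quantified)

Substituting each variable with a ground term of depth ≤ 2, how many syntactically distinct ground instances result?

Ground terms of depth ≤ 2:
  Count level by level. With function symbols pair/2, the terms of depth ≤ k are the 5 constants together with each function applied to depth-≤(k−1) tuples, so N_k = 5 + N_{k-1}^2.
  N_0 = 5
  N_1 = 5 + 5^2 = 30
  N_2 = 5 + 30^2 = 905
So there are 905 ground terms available for substitution.
There is 1 variable to instantiate (u),  occurring in at least one literal, so different choices give different ground instances.
Number of ground instances = 905.

905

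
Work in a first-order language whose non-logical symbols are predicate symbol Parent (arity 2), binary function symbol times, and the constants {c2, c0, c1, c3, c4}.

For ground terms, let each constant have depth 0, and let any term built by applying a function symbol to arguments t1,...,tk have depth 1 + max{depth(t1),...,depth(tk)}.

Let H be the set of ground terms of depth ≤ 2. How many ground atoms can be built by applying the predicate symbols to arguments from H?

First count ground terms of depth ≤ 2.
Let N_k = |{terms of depth ≤ k}|. Then N_0 = 5 and N_k = 5 + N_{k-1}^2 for k ≥ 1 (one summand per function symbol, arity giving the exponent).
N_0 = 5
N_1 = 5 + 5^2 = 30
N_2 = 5 + 30^2 = 905
So |H| = 905.
For each predicate symbol, the number of ground atoms is |H| raised to its arity; summing:
  Parent: 905^2 = 819025
Total ground atoms: 819025.

819025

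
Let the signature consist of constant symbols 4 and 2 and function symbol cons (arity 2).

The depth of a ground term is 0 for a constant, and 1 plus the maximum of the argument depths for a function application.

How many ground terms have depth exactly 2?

32

Let N_k = |{terms of depth ≤ k}|. Then N_0 = 2 and N_k = 2 + N_{k-1}^2 for k ≥ 1 (one summand per function symbol, arity giving the exponent).
N_0 = 2
N_1 = 2 + 2^2 = 6
N_2 = 2 + 6^2 = 38
Terms of depth exactly 2: N_2 − N_1 = 38 − 6 = 32.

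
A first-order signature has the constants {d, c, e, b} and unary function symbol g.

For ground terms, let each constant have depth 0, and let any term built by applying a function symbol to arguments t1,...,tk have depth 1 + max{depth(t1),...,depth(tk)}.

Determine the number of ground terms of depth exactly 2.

Let N_k count ground terms of depth at most k. Each non-constant term of depth ≤ k is some function symbol applied to depth-≤(k−1) arguments, giving N_k = 4 + N_{k-1}.
N_0 = 4
N_1 = 4 + 4 = 8
N_2 = 4 + 8 = 12
Terms of depth exactly 2: N_2 − N_1 = 12 − 8 = 4.

4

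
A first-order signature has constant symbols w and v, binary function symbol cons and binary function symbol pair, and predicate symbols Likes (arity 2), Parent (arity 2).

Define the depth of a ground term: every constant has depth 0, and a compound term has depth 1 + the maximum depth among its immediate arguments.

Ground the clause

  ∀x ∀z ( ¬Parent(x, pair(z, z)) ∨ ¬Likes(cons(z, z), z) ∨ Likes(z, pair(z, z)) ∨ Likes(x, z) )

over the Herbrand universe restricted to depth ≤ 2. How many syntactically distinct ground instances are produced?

Ground terms of depth ≤ 2:
  Count level by level. With function symbols cons/2, pair/2, the terms of depth ≤ k are the 2 constants together with each function applied to depth-≤(k−1) tuples, so N_k = 2 + N_{k-1}^2 + N_{k-1}^2.
  N_0 = 2
  N_1 = 2 + 2^2 + 2^2 = 10
  N_2 = 2 + 10^2 + 10^2 = 202
So there are 202 ground terms available for substitution.
The body mentions every one of the 2 quantified variables; since ground terms form a free algebra, no two substitutions collapse to the same formula.
Number of ground instances = 202^2 = 40804.

40804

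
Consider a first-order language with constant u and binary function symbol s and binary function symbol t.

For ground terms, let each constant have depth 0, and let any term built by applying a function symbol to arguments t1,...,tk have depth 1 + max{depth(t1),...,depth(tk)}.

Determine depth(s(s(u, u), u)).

depth(s(u, u)) = 1 + max(0, 0) = 1
depth(s(s(u, u), u)) = 1 + max(1, 0) = 2

2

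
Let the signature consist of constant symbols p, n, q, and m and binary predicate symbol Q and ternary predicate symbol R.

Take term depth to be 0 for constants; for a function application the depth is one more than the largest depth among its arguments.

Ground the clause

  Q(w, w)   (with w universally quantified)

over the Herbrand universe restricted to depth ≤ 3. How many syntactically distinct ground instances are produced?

Ground terms of depth ≤ 3:
  With no function symbols every ground term is a constant, so there are exactly 4 ground terms at every depth bound.
  N_0 = 4
  N_1 = 4
  N_2 = 4
  N_3 = 4
So there are 4 ground terms available for substitution.
The variable w ranges independently over the available ground terms, and distinct assignments produce distinct instances.
Number of ground instances = 4.

4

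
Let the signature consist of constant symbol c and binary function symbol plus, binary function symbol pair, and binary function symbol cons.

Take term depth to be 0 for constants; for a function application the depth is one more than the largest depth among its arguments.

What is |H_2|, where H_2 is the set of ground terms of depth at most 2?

Count level by level. With function symbols plus/2, pair/2, cons/2, the terms of depth ≤ k are the 1 constant together with each function applied to depth-≤(k−1) tuples, so N_k = 1 + N_{k-1}^2 + N_{k-1}^2 + N_{k-1}^2.
N_0 = 1
N_1 = 1 + 1^2 + 1^2 + 1^2 = 4
N_2 = 1 + 4^2 + 4^2 + 4^2 = 49

49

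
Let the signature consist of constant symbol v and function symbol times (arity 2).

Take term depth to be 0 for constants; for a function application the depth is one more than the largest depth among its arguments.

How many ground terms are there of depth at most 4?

If N_k denotes the number of depth-≤k ground terms, the 1 constant gives N_0 = 1, and each function symbol of arity r contributes N_{k-1}^r new terms at level k: N_k = 1 + N_{k-1}^2.
N_0 = 1
N_1 = 1 + 1^2 = 2
N_2 = 1 + 2^2 = 5
N_3 = 1 + 5^2 = 26
N_4 = 1 + 26^2 = 677

677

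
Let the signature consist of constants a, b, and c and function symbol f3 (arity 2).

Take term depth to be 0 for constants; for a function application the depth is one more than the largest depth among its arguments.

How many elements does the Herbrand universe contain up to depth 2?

147

Let N_k count ground terms of depth at most k. Each non-constant term of depth ≤ k is some function symbol applied to depth-≤(k−1) arguments, giving N_k = 3 + N_{k-1}^2.
N_0 = 3
N_1 = 3 + 3^2 = 12
N_2 = 3 + 12^2 = 147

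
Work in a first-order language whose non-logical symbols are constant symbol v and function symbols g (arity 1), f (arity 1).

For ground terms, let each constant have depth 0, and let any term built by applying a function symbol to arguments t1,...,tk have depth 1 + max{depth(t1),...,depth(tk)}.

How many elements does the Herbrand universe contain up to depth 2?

Let N_k count ground terms of depth at most k. Each non-constant term of depth ≤ k is some function symbol applied to depth-≤(k−1) arguments, giving N_k = 1 + N_{k-1} + N_{k-1}.
N_0 = 1
N_1 = 1 + 1 + 1 = 3
N_2 = 1 + 3 + 3 = 7

7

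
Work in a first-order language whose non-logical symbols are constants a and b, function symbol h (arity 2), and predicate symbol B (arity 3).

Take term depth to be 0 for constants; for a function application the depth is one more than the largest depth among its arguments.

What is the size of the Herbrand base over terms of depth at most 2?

54872

First count ground terms of depth ≤ 2.
Let N_k = |{terms of depth ≤ k}|. Then N_0 = 2 and N_k = 2 + N_{k-1}^2 for k ≥ 1 (one summand per function symbol, arity giving the exponent).
N_0 = 2
N_1 = 2 + 2^2 = 6
N_2 = 2 + 6^2 = 38
So |H| = 38.
For each predicate symbol, the number of ground atoms is |H| raised to its arity; summing:
  B: 38^3 = 54872
Total ground atoms: 54872.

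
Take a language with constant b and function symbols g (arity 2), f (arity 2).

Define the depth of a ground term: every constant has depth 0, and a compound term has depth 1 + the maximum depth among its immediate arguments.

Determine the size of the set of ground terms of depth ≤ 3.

723

Let N_k count ground terms of depth at most k. Each non-constant term of depth ≤ k is some function symbol applied to depth-≤(k−1) arguments, giving N_k = 1 + N_{k-1}^2 + N_{k-1}^2.
N_0 = 1
N_1 = 1 + 1^2 + 1^2 = 3
N_2 = 1 + 3^2 + 3^2 = 19
N_3 = 1 + 19^2 + 19^2 = 723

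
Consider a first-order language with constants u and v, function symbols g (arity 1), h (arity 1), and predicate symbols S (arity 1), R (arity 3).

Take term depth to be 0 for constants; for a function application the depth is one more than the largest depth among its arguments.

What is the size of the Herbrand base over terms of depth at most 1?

222

First count ground terms of depth ≤ 1.
Count level by level. With function symbols g/1, h/1, the terms of depth ≤ k are the 2 constants together with each function applied to depth-≤(k−1) tuples, so N_k = 2 + N_{k-1} + N_{k-1}.
N_0 = 2
N_1 = 2 + 2 + 2 = 6
Explicitly: u, v, g(u), g(v), h(u), h(v).
So |H| = 6.
Ground atoms are formed by filling each argument slot of a predicate with a term from H, so an r-ary predicate gives |H|^r atoms:
  S: 6;  R: 6^3 = 216
Total ground atoms: 6 + 216 = 222.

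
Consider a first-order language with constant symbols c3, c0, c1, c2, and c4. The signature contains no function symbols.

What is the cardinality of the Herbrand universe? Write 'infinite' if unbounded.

5

There are no function symbols, so every ground term is one of the 5 constants.
The Herbrand universe is {c3, c0, c1, c2, c4}, which is finite with 5 elements.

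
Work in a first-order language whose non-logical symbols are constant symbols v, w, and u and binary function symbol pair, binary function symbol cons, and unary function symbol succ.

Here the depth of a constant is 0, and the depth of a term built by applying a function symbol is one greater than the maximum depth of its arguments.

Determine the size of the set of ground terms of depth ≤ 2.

1179

Count level by level. With function symbols pair/2, cons/2, succ/1, the terms of depth ≤ k are the 3 constants together with each function applied to depth-≤(k−1) tuples, so N_k = 3 + N_{k-1}^2 + N_{k-1}^2 + N_{k-1}.
N_0 = 3
N_1 = 3 + 3^2 + 3^2 + 3 = 24
N_2 = 3 + 24^2 + 24^2 + 24 = 1179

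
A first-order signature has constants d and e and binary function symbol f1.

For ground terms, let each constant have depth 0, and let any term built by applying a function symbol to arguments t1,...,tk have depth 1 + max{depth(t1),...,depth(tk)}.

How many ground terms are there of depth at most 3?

If N_k denotes the number of depth-≤k ground terms, the 2 constants give N_0 = 2, and each function symbol of arity r contributes N_{k-1}^r new terms at level k: N_k = 2 + N_{k-1}^2.
N_0 = 2
N_1 = 2 + 2^2 = 6
N_2 = 2 + 6^2 = 38
N_3 = 2 + 38^2 = 1446

1446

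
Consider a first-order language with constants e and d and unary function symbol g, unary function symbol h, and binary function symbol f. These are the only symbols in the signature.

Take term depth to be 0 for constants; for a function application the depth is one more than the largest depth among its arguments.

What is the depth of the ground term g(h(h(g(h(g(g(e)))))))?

7

depth(g(e)) = 1 + depth(e) = 1 + 0 = 1
depth(g(g(e))) = 1 + depth(g(e)) = 1 + 1 = 2
depth(h(g(g(e)))) = 1 + depth(g(g(e))) = 1 + 2 = 3
depth(g(h(g(g(e))))) = 1 + depth(h(g(g(e)))) = 1 + 3 = 4
depth(h(g(h(g(g(e)))))) = 1 + depth(g(h(g(g(e))))) = 1 + 4 = 5
depth(h(h(g(h(g(g(e))))))) = 1 + depth(h(g(h(g(g(e)))))) = 1 + 5 = 6
depth(g(h(h(g(h(g(g(e)))))))) = 1 + depth(h(h(g(h(g(g(e))))))) = 1 + 6 = 7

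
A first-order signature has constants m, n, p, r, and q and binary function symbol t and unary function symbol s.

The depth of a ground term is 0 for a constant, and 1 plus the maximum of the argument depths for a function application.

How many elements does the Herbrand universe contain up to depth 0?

5

Let N_k count ground terms of depth at most k. Each non-constant term of depth ≤ k is some function symbol applied to depth-≤(k−1) arguments, giving N_k = 5 + N_{k-1}^2 + N_{k-1}.
N_0 = 5
Explicitly: m, n, p, r, q.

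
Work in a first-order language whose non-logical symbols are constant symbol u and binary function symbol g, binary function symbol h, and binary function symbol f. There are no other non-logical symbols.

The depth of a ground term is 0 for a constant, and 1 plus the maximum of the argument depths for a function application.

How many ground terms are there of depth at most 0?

1

Write N_k for the number of ground terms of depth ≤ k. A term of depth ≤ k is either a constant or a function symbol applied to arguments of depth ≤ k−1, so N_k = 1 + N_{k-1}^2 + N_{k-1}^2 + N_{k-1}^2.
N_0 = 1
Explicitly: u.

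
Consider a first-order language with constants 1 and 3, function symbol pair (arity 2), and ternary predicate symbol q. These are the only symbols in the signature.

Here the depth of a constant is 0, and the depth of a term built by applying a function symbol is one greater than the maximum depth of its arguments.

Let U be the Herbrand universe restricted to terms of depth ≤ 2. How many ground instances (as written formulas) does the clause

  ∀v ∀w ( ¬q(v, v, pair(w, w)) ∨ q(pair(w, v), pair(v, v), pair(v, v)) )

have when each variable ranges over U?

1444

Ground terms of depth ≤ 2:
  Count level by level. With function symbols pair/2, the terms of depth ≤ k are the 2 constants together with each function applied to depth-≤(k−1) tuples, so N_k = 2 + N_{k-1}^2.
  N_0 = 2
  N_1 = 2 + 2^2 = 6
  N_2 = 2 + 6^2 = 38
So there are 38 ground terms available for substitution.
The clause has 2 distinct variables (v, w), each appearing in the body. In the free term algebra distinct substitutions yield syntactically distinct ground instances.
Number of ground instances = 38^2 = 1444.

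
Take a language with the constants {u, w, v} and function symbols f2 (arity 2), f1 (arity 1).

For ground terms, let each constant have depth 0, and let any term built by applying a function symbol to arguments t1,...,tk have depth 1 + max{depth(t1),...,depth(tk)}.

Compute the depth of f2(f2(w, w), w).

depth(f2(w, w)) = 1 + max(0, 0) = 1
depth(f2(f2(w, w), w)) = 1 + max(1, 0) = 2

2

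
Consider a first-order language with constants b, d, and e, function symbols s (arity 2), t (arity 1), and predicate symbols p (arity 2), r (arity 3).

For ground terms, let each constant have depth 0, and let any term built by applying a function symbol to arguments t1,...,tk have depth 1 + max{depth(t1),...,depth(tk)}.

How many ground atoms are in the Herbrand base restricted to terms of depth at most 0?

36

First count ground terms of depth ≤ 0.
Let N_k = |{terms of depth ≤ k}|. Then N_0 = 3 and N_k = 3 + N_{k-1}^2 + N_{k-1} for k ≥ 1 (one summand per function symbol, arity giving the exponent).
N_0 = 3
So |H| = 3.
Each predicate of arity r yields |H|^r ground atoms (one per choice of an r-tuple from H):
  p: 3^2 = 9;  r: 3^3 = 27
Total ground atoms: 9 + 27 = 36.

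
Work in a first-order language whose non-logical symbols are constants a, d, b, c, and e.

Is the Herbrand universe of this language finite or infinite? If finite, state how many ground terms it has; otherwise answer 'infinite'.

There are no function symbols, so every ground term is one of the 5 constants.
The Herbrand universe is {a, d, b, c, e}, which is finite with 5 elements.

5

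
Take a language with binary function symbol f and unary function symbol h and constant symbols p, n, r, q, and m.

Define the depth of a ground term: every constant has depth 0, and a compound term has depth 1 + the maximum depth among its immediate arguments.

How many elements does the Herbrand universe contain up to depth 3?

1601495

If N_k denotes the number of depth-≤k ground terms, the 5 constants give N_0 = 5, and each function symbol of arity r contributes N_{k-1}^r new terms at level k: N_k = 5 + N_{k-1}^2 + N_{k-1}.
N_0 = 5
N_1 = 5 + 5^2 + 5 = 35
N_2 = 5 + 35^2 + 35 = 1265
N_3 = 5 + 1265^2 + 1265 = 1601495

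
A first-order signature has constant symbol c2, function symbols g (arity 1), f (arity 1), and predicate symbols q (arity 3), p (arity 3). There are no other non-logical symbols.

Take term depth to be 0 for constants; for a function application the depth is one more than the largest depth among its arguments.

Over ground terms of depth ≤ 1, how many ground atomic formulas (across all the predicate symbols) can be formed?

54

First count ground terms of depth ≤ 1.
Let N_k count ground terms of depth at most k. Each non-constant term of depth ≤ k is some function symbol applied to depth-≤(k−1) arguments, giving N_k = 1 + N_{k-1} + N_{k-1}.
N_0 = 1
N_1 = 1 + 1 + 1 = 3
Explicitly: c2, g(c2), f(c2).
So |H| = 3.
Ground atoms are formed by filling each argument slot of a predicate with a term from H, so an r-ary predicate gives |H|^r atoms:
  q: 3^3 = 27;  p: 3^3 = 27
Total ground atoms: 27 + 27 = 54.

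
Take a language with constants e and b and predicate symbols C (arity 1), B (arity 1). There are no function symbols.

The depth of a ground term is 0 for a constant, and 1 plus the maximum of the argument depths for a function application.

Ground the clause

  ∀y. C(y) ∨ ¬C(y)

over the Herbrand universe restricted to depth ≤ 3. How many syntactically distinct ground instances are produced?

2

Ground terms of depth ≤ 3:
  With no function symbols every ground term is a constant, so there are exactly 2 ground terms at every depth bound.
  N_0 = 2
  N_1 = 2
  N_2 = 2
  N_3 = 2
  Explicitly: e, b.
So there are 2 ground terms available for substitution.
There is 1 variable to instantiate (y),  occurring in at least one literal, so different choices give different ground instances.
Number of ground instances = 2.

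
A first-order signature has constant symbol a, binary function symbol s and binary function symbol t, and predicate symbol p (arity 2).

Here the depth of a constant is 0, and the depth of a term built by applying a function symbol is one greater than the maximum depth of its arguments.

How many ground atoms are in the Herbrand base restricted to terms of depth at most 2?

361

First count ground terms of depth ≤ 2.
Let N_k = |{terms of depth ≤ k}|. Then N_0 = 1 and N_k = 1 + N_{k-1}^2 + N_{k-1}^2 for k ≥ 1 (one summand per function symbol, arity giving the exponent).
N_0 = 1
N_1 = 1 + 1^2 + 1^2 = 3
N_2 = 1 + 3^2 + 3^2 = 19
So |H| = 19.
Ground atoms are formed by filling each argument slot of a predicate with a term from H, so an r-ary predicate gives |H|^r atoms:
  p: 19^2 = 361
Total ground atoms: 361.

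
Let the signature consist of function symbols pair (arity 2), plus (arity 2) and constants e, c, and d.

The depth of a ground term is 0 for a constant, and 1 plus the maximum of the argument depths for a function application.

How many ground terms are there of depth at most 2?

Let N_k = |{terms of depth ≤ k}|. Then N_0 = 3 and N_k = 3 + N_{k-1}^2 + N_{k-1}^2 for k ≥ 1 (one summand per function symbol, arity giving the exponent).
N_0 = 3
N_1 = 3 + 3^2 + 3^2 = 21
N_2 = 3 + 21^2 + 21^2 = 885

885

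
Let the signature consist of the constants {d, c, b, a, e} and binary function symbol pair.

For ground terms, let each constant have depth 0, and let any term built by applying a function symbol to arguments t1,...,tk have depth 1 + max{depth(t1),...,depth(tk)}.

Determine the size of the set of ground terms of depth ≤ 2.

Write N_k for the number of ground terms of depth ≤ k. A term of depth ≤ k is either a constant or a function symbol applied to arguments of depth ≤ k−1, so N_k = 5 + N_{k-1}^2.
N_0 = 5
N_1 = 5 + 5^2 = 30
N_2 = 5 + 30^2 = 905

905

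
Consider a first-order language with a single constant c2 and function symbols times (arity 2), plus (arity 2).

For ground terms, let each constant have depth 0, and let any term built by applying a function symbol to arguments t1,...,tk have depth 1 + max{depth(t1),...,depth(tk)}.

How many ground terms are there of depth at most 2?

19

If N_k denotes the number of depth-≤k ground terms, the 1 constant gives N_0 = 1, and each function symbol of arity r contributes N_{k-1}^r new terms at level k: N_k = 1 + N_{k-1}^2 + N_{k-1}^2.
N_0 = 1
N_1 = 1 + 1^2 + 1^2 = 3
N_2 = 1 + 3^2 + 3^2 = 19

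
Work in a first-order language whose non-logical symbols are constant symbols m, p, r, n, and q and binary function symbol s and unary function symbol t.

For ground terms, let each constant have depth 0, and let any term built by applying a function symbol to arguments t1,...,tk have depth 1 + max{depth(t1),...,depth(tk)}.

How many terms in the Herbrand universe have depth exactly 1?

30

Write N_k for the number of ground terms of depth ≤ k. A term of depth ≤ k is either a constant or a function symbol applied to arguments of depth ≤ k−1, so N_k = 5 + N_{k-1}^2 + N_{k-1}.
N_0 = 5
N_1 = 5 + 5^2 + 5 = 35
Terms of depth exactly 1: N_1 − N_0 = 35 − 5 = 30.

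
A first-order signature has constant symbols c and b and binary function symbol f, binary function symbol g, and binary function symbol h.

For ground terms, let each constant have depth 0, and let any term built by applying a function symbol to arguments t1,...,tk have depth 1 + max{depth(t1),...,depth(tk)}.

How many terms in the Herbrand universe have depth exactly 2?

If N_k denotes the number of depth-≤k ground terms, the 2 constants give N_0 = 2, and each function symbol of arity r contributes N_{k-1}^r new terms at level k: N_k = 2 + N_{k-1}^2 + N_{k-1}^2 + N_{k-1}^2.
N_0 = 2
N_1 = 2 + 2^2 + 2^2 + 2^2 = 14
N_2 = 2 + 14^2 + 14^2 + 14^2 = 590
Terms of depth exactly 2: N_2 − N_1 = 590 − 14 = 576.

576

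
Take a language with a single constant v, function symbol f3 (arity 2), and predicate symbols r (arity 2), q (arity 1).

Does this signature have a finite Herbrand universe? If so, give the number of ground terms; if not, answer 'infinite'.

The signature has at least one function symbol (f3, arity 2) and at least one constant (v).
Iterating f3 gives infinitely many distinct ground terms: v, f3(v, v), f3(f3(v, v), f3(v, v)), ...
So the Herbrand universe is infinite.

infinite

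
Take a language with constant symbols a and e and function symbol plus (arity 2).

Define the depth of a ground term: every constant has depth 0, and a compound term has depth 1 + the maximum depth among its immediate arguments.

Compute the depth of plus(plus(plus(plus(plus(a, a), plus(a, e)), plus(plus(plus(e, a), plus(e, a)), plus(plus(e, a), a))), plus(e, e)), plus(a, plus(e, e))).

depth(plus(a, a)) = 1 + max(0, 0) = 1
depth(plus(a, e)) = 1 + max(0, 0) = 1
depth(plus(plus(a, a), plus(a, e))) = 1 + max(1, 1) = 2
depth(plus(e, a)) = 1 + max(0, 0) = 1
depth(plus(plus(e, a), plus(e, a))) = 1 + max(1, 1) = 2
depth(plus(plus(e, a), a)) = 1 + max(1, 0) = 2
depth(plus(plus(plus(e, a), plus(e, a)), plus(plus(e, a), a))) = 1 + max(2, 2) = 3
depth(plus(plus(plus(a, a), plus(a, e)), plus(plus(plus(e, a), plus(e, a)), plus(plus(e, a), a)))) = 1 + max(2, 3) = 4
depth(plus(e, e)) = 1 + max(0, 0) = 1
depth(plus(plus(plus(plus(a, a), plus(a, e)), plus(plus(plus(e, a), plus(e, a)), plus(plus(e, a), a))), plus(e, e))) = 1 + max(4, 1) = 5
depth(plus(a, plus(e, e))) = 1 + max(0, 1) = 2
depth(plus(plus(plus(plus(plus(a, a), plus(a, e)), plus(plus(plus(e, a), plus(e, a)), plus(plus(e, a), a))), plus(e, e)), plus(a, plus(e, e)))) = 1 + max(5, 2) = 6

6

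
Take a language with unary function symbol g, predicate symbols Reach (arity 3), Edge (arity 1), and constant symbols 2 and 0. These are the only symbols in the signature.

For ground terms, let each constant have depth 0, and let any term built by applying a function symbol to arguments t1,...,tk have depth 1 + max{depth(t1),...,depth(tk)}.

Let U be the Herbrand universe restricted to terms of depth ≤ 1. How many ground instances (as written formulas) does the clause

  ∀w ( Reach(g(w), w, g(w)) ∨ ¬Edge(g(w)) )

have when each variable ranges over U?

4

Ground terms of depth ≤ 1:
  Count level by level. With function symbols g/1, the terms of depth ≤ k are the 2 constants together with each function applied to depth-≤(k−1) tuples, so N_k = 2 + N_{k-1}.
  N_0 = 2
  N_1 = 2 + 2 = 4
So there are 4 ground terms available for substitution.
There is 1 variable to instantiate (w),  occurring in at least one literal, so different choices give different ground instances.
Number of ground instances = 4.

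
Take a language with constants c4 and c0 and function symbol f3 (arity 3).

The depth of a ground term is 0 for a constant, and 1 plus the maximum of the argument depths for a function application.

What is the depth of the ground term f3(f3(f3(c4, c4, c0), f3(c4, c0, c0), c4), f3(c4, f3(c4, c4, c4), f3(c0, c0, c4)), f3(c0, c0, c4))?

depth(f3(c4, c4, c0)) = 1 + max(0, 0, 0) = 1
depth(f3(c4, c0, c0)) = 1 + max(0, 0, 0) = 1
depth(f3(f3(c4, c4, c0), f3(c4, c0, c0), c4)) = 1 + max(1, 1, 0) = 2
depth(f3(c4, c4, c4)) = 1 + max(0, 0, 0) = 1
depth(f3(c0, c0, c4)) = 1 + max(0, 0, 0) = 1
depth(f3(c4, f3(c4, c4, c4), f3(c0, c0, c4))) = 1 + max(0, 1, 1) = 2
depth(f3(f3(f3(c4, c4, c0), f3(c4, c0, c0), c4), f3(c4, f3(c4, c4, c4), f3(c0, c0, c4)), f3(c0, c0, c4))) = 1 + max(2, 2, 1) = 3

3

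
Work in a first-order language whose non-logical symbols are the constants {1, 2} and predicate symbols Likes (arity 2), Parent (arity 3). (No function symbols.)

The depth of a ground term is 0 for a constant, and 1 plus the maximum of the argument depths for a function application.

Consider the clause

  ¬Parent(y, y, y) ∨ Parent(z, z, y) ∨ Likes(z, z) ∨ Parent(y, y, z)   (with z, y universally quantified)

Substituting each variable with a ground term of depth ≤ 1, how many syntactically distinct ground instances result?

4

Ground terms of depth ≤ 1:
  With no function symbols every ground term is a constant, so there are exactly 2 ground terms at every depth bound.
  N_0 = 2
  N_1 = 2
So there are 2 ground terms available for substitution.
The clause has 2 distinct variables (z, y), each appearing in the body. In the free term algebra distinct substitutions yield syntactically distinct ground instances.
Number of ground instances = 2^2 = 4.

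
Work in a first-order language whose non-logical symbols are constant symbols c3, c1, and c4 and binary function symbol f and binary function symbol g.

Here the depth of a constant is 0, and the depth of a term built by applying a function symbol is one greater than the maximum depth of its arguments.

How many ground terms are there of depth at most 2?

885

Count level by level. With function symbols f/2, g/2, the terms of depth ≤ k are the 3 constants together with each function applied to depth-≤(k−1) tuples, so N_k = 3 + N_{k-1}^2 + N_{k-1}^2.
N_0 = 3
N_1 = 3 + 3^2 + 3^2 = 21
N_2 = 3 + 21^2 + 21^2 = 885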